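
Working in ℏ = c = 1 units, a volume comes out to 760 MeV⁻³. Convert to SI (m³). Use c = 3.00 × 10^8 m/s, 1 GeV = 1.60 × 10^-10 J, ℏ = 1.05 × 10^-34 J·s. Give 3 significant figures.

Volume is [L]³ = [E]⁻³·(ℏc)³.
1 GeV⁻³ → (ℏc)³ × (1 GeV in J)⁻³ = 7.63 × 10^-48 m³.
Convert the energy scale: 760 MeV⁻³ = 7.60 × 10^11 GeV⁻³.
Result: 7.60 × 10^11 × 7.63 × 10^-48 = 5.80 × 10^-36 m³.

5.80 × 10^-36 m³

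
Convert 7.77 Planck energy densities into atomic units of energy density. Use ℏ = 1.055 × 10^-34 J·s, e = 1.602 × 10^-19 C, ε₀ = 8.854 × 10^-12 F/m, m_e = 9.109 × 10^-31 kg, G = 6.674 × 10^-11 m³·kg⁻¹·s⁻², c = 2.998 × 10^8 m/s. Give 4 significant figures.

Planck energy density: u_P = c⁷/(ℏG²) = 4.632 × 10^113 J/m³
atomic unit of energy density: u_au = E_h/a₀³ = m_e⁴e¹⁰/((4πε₀)⁵ℏ⁸) = 2.929 × 10^13 J/m³
7.77 × 4.632 × 10^113 / 2.929 × 10^13 = 1.229 × 10^101

1.229 × 10^101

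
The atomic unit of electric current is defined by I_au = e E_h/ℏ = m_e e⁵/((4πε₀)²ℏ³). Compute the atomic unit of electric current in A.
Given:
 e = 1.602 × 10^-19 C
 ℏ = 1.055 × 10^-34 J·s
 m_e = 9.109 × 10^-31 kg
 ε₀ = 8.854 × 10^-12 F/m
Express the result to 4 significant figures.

6.612 × 10^-3 A

I_au = e E_h/ℏ = m_e e⁵/((4πε₀)²ℏ³)
E_h = 4.354 × 10^-18 J
e·E_h/ℏ = 6.612 × 10^-3 A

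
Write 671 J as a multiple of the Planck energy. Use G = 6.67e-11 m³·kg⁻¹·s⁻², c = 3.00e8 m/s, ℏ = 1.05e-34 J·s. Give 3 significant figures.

3.43e-7

Planck energy: E_P = √(ℏc⁵/G) = 1.96e9 J.
671 / 1.96e9 = 3.43e-7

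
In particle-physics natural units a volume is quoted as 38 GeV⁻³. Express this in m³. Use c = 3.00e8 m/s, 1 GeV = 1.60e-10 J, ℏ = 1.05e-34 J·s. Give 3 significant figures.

2.90e-46 m³

Volume is [L]³ = [E]⁻³·(ℏc)³.
1 GeV⁻³ → (ℏc)³ × (1 GeV in J)⁻³ = 7.63e-48 m³.
Result: 38 × 7.63e-48 = 2.90e-46 m³.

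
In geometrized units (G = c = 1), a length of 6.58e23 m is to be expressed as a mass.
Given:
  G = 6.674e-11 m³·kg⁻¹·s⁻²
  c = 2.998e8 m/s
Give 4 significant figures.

8.861e50 kg

Length → mass via c²/G.
6.58e23 m × (c²/G) = 8.861e50 kg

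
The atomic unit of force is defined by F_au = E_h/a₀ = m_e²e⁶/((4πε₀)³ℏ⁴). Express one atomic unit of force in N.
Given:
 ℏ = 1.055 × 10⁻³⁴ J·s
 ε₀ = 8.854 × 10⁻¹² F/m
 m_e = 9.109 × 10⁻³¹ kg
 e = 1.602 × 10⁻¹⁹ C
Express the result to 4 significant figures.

F_au = E_h/a₀ = m_e²e⁶/((4πε₀)³ℏ⁴)
E_h = 4.354 × 10⁻¹⁸ J
a₀ = 5.297 × 10⁻¹¹ m
E_h/a₀ = 8.220 × 10⁻⁸ N

8.220 × 10⁻⁸ N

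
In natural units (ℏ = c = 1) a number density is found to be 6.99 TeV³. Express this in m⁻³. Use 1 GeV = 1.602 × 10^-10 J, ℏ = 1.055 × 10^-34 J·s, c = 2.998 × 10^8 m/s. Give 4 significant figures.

Number density is [L]⁻³ = [E]³/(ℏc)³.
1 GeV³ → 1/(ℏc)³ × (1 GeV in J)³ = 1.299 × 10^47 m⁻³.
Convert the energy scale: 6.99 TeV³ = 6.99 × 10^9 GeV³.
Result: 6.99 × 10^9 × 1.299 × 10^47 = 9.083 × 10^56 m⁻³.

9.083 × 10^56 m⁻³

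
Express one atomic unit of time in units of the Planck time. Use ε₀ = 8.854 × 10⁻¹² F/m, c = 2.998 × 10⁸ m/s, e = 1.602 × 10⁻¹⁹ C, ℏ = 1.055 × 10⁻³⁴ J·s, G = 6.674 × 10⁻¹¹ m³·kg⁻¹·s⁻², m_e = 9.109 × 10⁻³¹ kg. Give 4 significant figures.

atomic unit of time: τ_au = (4πε₀)²ℏ³/(m_e e⁴) = 2.423 × 10⁻¹⁷ s
Planck time: t_P = √(ℏG/c⁵) = 5.392 × 10⁻⁴⁴ s
ratio = 2.423 × 10⁻¹⁷ / 5.392 × 10⁻⁴⁴ = 4.494 × 10²⁶

4.494 × 10²⁶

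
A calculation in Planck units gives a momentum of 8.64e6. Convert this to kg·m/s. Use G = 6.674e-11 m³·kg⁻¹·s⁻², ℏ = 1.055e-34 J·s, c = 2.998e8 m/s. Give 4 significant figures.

5.639e7 kg·m/s

One Planck momentum: p_P = √(ℏc³/G) = 6.527 kg·m/s.
8.64e6 × 6.527 kg·m/s = 5.639e7 kg·m/s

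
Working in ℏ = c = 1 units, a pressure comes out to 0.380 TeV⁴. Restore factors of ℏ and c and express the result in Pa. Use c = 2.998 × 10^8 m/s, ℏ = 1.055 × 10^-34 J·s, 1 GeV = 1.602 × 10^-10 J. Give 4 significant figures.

7.910 × 10^48 Pa

Pressure is [E]/[L]³ = [E]⁴/(ℏc)³.
1 GeV⁴ → 1/(ℏc)³ × (1 GeV in J)⁴ = 2.082 × 10^37 Pa.
Convert the energy scale: 0.380 TeV⁴ = 3.80 × 10^11 GeV⁴.
Result: 3.80 × 10^11 × 2.082 × 10^37 = 7.910 × 10^48 Pa.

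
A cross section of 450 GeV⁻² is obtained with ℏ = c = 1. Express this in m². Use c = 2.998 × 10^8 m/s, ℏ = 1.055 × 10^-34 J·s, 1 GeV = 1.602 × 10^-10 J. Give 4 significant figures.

1.754 × 10^-29 m²

Area is [L]² = [E]⁻²·(ℏc)²; restore (ℏc)².
1 GeV⁻² → (ℏc)² × (1 GeV in J)⁻² = 3.898 × 10^-32 m².
Result: 450 × 3.898 × 10^-32 = 1.754 × 10^-29 m².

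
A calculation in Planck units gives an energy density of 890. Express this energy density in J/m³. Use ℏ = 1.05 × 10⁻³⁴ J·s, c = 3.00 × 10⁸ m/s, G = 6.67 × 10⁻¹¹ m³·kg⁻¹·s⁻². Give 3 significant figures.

4.17 × 10¹¹⁶ J/m³

One Planck energy density: u_P = c⁷/(ℏG²) = 4.68 × 10¹¹³ J/m³.
890 × 4.68 × 10¹¹³ J/m³ = 4.17 × 10¹¹⁶ J/m³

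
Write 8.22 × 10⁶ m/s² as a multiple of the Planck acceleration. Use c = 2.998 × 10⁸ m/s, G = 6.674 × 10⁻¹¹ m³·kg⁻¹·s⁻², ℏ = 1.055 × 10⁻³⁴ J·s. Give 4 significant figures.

Planck acceleration: a_P = √(c⁷/(ℏG)) = 5.560 × 10⁵¹ m/s².
8.22 × 10⁶ / 5.560 × 10⁵¹ = 1.478 × 10⁻⁴⁵

1.478 × 10⁻⁴⁵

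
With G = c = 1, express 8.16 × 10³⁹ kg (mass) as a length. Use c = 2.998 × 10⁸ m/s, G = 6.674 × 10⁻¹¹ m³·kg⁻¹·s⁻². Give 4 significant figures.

6.059 × 10¹² m

In G = c = 1 units mass has dimensions of length; the conversion factor is G/c².
8.16 × 10³⁹ kg × (G/c²) = 6.059 × 10¹² m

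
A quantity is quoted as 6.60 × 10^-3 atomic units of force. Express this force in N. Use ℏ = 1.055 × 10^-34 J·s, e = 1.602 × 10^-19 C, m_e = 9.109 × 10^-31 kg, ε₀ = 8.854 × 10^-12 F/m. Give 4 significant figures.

5.425 × 10^-10 N

One atomic unit of force: F_au = E_h/a₀ = m_e²e⁶/((4πε₀)³ℏ⁴) = 8.220 × 10^-8 N.
6.60 × 10^-3 × 8.220 × 10^-8 N = 5.425 × 10^-10 N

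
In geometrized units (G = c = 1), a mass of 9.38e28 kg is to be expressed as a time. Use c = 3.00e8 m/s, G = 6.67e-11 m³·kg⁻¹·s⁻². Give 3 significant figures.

2.32e-7 s

Mass → time via G/c³.
9.38e28 kg × (G/c³) = 2.32e-7 s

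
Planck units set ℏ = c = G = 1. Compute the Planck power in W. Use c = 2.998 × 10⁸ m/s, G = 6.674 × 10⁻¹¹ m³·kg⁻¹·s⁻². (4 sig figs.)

3.629 × 10⁵² W

From ℏ = c = G = 1 the power scale is P_P = c⁵/G.
  = 2.422 × 10⁴² / 6.674 × 10⁻¹¹
  = 3.629 × 10⁵² W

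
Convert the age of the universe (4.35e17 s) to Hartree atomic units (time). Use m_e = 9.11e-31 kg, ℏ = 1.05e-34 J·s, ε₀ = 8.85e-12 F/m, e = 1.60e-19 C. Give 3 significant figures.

atomic unit of time: τ_au = (4πε₀)²ℏ³/(m_e e⁴) = 2.40e-17 s.
4.35e17 / 2.40e-17 = 1.81e34

1.81e34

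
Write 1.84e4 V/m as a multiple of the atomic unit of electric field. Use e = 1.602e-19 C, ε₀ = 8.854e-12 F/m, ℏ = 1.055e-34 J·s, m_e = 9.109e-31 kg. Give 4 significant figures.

3.586e-8

atomic unit of electric field: E_au = E_h/(e a₀) = m_e²e⁵/((4πε₀)³ℏ⁴) = 5.131e11 V/m.
1.84e4 / 5.131e11 = 3.586e-8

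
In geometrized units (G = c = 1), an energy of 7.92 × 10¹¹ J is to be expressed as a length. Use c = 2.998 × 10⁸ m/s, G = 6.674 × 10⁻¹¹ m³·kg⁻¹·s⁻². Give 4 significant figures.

6.543 × 10⁻³³ m

Energy → length via G/c⁴.
7.92 × 10¹¹ J × (G/c⁴) = 6.543 × 10⁻³³ m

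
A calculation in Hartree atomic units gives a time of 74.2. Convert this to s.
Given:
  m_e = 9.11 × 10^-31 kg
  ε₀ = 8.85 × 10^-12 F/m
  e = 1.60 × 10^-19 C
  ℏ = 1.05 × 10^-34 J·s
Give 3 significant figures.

1.78 × 10^-15 s

One atomic unit of time: τ_au = (4πε₀)²ℏ³/(m_e e⁴) = 2.40 × 10^-17 s.
74.2 × 2.40 × 10^-17 s = 1.78 × 10^-15 s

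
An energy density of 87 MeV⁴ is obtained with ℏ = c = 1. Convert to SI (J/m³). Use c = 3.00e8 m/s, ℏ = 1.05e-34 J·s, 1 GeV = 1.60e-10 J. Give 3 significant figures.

[E]/[L]³ = [E]⁴/(ℏc)³; restore (ℏc)⁻³.
1 GeV⁴ → 1/(ℏc)³ × (1 GeV in J)⁴ = 2.10e37 J/m³.
Convert the energy scale: 87 MeV⁴ = 8.70e-11 GeV⁴.
Result: 8.70e-11 × 2.10e37 = 1.82e27 J/m³.

1.82e27 J/m³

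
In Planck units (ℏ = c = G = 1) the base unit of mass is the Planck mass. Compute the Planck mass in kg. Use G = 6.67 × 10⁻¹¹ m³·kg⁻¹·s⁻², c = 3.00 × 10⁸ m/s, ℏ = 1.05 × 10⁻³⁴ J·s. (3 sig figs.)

2.17 × 10⁻⁸ kg

m_P = √(ℏc/G)
  = √(4.72 × 10⁻¹⁶)
  = 2.17 × 10⁻⁸ kg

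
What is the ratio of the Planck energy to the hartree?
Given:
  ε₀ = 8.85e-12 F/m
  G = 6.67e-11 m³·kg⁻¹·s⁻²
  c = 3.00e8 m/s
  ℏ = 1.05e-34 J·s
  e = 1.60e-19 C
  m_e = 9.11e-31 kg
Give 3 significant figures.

4.47e26

Planck energy: E_P = √(ℏc⁵/G) = 1.96e9 J
hartree: E_h = m_e e⁴/(4πε₀ℏ)² = 4.38e-18 J
ratio = 1.96e9 / 4.38e-18 = 4.47e26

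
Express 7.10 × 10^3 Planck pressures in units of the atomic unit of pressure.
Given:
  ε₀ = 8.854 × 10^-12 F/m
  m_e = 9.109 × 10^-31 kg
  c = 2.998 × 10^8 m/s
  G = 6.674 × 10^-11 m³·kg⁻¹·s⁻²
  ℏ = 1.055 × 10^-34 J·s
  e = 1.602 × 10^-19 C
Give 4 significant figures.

Planck pressure: p_P = c⁷/(ℏG²) = 4.632 × 10^113 Pa
atomic unit of pressure: P_au = E_h/a₀³ = m_e⁴e¹⁰/((4πε₀)⁵ℏ⁸) = 2.929 × 10^13 Pa
7.10 × 10^3 × 4.632 × 10^113 / 2.929 × 10^13 = 1.123 × 10^104

1.123 × 10^104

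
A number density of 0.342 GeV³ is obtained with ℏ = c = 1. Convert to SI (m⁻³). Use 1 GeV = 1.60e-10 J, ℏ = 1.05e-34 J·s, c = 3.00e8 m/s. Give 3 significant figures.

4.48e46 m⁻³

Number density is [L]⁻³ = [E]³/(ℏc)³.
1 GeV³ → 1/(ℏc)³ × (1 GeV in J)³ = 1.31e47 m⁻³.
Result: 0.342 × 1.31e47 = 4.48e46 m⁻³.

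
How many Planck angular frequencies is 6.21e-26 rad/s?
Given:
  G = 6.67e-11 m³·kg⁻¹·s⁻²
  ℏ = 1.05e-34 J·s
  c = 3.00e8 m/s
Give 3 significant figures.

3.33e-69

Planck angular frequency: ω_P = √(c⁵/(ℏG)) = 1.86e43 rad/s.
6.21e-26 / 1.86e43 = 3.33e-69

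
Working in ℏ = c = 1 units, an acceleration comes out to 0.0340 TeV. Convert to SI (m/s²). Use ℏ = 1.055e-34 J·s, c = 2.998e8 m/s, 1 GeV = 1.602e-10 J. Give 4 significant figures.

1.548e34 m/s²

Acceleration is [L]/[T]² = c·[E]/ℏ.
1 GeV → c/ℏ × (1 GeV in J) = 4.552e32 m/s².
Convert the energy scale: 0.0340 TeV = 34 GeV.
Result: 34 × 4.552e32 = 1.548e34 m/s².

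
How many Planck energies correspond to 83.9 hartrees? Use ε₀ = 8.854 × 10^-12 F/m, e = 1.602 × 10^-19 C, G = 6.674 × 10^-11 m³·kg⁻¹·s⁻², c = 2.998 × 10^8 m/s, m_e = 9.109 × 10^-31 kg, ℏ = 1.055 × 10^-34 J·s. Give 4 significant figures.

1.867 × 10^-25

hartree: E_h = m_e e⁴/(4πε₀ℏ)² = 4.354 × 10^-18 J
Planck energy: E_P = √(ℏc⁵/G) = 1.957 × 10^9 J
83.9 × 4.354 × 10^-18 / 1.957 × 10^9 = 1.867 × 10^-25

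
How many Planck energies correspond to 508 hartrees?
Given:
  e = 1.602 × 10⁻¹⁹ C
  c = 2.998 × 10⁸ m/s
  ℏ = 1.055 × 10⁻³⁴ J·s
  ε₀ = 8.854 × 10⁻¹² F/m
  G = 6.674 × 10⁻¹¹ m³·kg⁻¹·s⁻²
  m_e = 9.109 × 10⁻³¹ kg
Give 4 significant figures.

1.130 × 10⁻²⁴

hartree: E_h = m_e e⁴/(4πε₀ℏ)² = 4.354 × 10⁻¹⁸ J
Planck energy: E_P = √(ℏc⁵/G) = 1.957 × 10⁹ J
508 × 4.354 × 10⁻¹⁸ / 1.957 × 10⁹ = 1.130 × 10⁻²⁴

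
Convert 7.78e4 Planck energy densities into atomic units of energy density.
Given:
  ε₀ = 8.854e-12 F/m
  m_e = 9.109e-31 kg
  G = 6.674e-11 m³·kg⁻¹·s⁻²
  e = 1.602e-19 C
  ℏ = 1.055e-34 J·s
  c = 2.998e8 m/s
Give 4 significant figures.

1.230e105

Planck energy density: u_P = c⁷/(ℏG²) = 4.632e113 J/m³
atomic unit of energy density: u_au = E_h/a₀³ = m_e⁴e¹⁰/((4πε₀)⁵ℏ⁸) = 2.929e13 J/m³
7.78e4 × 4.632e113 / 2.929e13 = 1.230e105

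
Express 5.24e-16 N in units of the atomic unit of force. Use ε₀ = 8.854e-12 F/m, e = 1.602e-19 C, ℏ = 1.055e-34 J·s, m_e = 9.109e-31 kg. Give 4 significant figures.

atomic unit of force: F_au = E_h/a₀ = m_e²e⁶/((4πε₀)³ℏ⁴) = 8.220e-8 N.
5.24e-16 / 8.220e-8 = 6.375e-9

6.375e-9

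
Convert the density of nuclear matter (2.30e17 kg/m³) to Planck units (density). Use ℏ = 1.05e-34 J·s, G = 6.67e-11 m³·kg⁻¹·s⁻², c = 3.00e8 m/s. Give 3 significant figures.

4.42e-80

Planck density: ρ_P = c⁵/(ℏG²) = 5.20e96 kg/m³.
2.30e17 / 5.20e96 = 4.42e-80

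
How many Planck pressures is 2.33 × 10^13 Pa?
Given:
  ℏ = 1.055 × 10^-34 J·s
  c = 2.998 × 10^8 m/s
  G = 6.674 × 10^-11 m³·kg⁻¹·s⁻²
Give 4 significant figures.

Planck pressure: p_P = c⁷/(ℏG²) = 4.632 × 10^113 Pa.
2.33 × 10^13 / 4.632 × 10^113 = 5.030 × 10^-101

5.030 × 10^-101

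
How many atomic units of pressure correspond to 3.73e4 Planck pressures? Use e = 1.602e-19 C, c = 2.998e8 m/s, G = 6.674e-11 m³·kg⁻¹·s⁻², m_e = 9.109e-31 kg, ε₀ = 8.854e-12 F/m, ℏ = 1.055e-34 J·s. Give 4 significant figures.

5.899e104

Planck pressure: p_P = c⁷/(ℏG²) = 4.632e113 Pa
atomic unit of pressure: P_au = E_h/a₀³ = m_e⁴e¹⁰/((4πε₀)⁵ℏ⁸) = 2.929e13 Pa
3.73e4 × 4.632e113 / 2.929e13 = 5.899e104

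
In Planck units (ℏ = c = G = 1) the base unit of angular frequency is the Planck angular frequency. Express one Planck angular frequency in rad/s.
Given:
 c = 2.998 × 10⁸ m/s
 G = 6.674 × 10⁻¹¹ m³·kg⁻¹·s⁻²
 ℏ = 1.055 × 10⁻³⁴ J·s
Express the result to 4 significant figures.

1.855 × 10⁴³ rad/s

ω_P = √(c⁵/(ℏG))
  = √(3.440 × 10⁸⁶)
  = 1.855 × 10⁴³ rad/s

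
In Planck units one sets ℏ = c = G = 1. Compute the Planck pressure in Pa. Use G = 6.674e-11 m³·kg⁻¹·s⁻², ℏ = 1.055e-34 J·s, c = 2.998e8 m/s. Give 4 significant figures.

4.632e113 Pa

p_P = c⁷/(ℏG²)
  = 2.177e59 / 4.699e-55
  = 4.632e113 Pa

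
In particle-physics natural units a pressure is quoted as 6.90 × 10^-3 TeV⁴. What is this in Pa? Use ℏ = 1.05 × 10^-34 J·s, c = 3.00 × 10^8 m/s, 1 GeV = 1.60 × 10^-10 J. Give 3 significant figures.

1.45 × 10^47 Pa

Pressure is [E]/[L]³ = [E]⁴/(ℏc)³.
1 GeV⁴ → 1/(ℏc)³ × (1 GeV in J)⁴ = 2.10 × 10^37 Pa.
Convert the energy scale: 6.90 × 10^-3 TeV⁴ = 6.90 × 10^9 GeV⁴.
Result: 6.90 × 10^9 × 2.10 × 10^37 = 1.45 × 10^47 Pa.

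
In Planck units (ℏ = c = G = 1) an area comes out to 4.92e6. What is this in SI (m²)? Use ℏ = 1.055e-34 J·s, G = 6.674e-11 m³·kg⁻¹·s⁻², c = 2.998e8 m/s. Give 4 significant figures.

One Planck area: A_P = ℏG/c³ = 2.613e-70 m².
4.92e6 × 2.613e-70 m² = 1.286e-63 m²

1.286e-63 m²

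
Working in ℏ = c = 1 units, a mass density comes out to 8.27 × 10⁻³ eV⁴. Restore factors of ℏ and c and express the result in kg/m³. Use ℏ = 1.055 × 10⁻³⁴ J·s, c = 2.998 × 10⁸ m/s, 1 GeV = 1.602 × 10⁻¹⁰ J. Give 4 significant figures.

1.915 × 10⁻¹⁸ kg/m³

Mass density is [E]/(c²[L]³) = [E]⁴/(ℏ³c⁵).
1 GeV⁴ → 1/(ℏ³c⁵) × (1 GeV in J)⁴ = 2.316 × 10²⁰ kg/m³.
Convert the energy scale: 8.27 × 10⁻³ eV⁴ = 8.27 × 10⁻³⁹ GeV⁴.
Result: 8.27 × 10⁻³⁹ × 2.316 × 10²⁰ = 1.915 × 10⁻¹⁸ kg/m³.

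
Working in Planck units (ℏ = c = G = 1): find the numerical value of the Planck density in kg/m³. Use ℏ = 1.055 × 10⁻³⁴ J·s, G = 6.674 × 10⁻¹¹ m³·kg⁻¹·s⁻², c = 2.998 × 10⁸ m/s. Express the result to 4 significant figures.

Dimensional analysis gives ρ_P = c⁵/(ℏG²).
  = 2.422 × 10⁴² / 4.699 × 10⁻⁵⁵
  = 5.154 × 10⁹⁶ kg/m³

5.154 × 10⁹⁶ kg/m³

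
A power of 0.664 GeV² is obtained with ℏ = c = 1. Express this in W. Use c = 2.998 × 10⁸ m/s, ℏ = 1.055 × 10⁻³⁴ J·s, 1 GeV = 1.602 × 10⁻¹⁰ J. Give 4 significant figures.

1.615 × 10¹⁴ W

Power is [E]/[T] = [E]²/ℏ.
1 GeV² → 1/ℏ × (1 GeV in J)² = 2.433 × 10¹⁴ W.
Result: 0.664 × 2.433 × 10¹⁴ = 1.615 × 10¹⁴ W.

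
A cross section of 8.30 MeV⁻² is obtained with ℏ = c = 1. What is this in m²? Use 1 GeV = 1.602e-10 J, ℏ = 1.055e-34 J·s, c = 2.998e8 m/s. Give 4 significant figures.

Area is [L]² = [E]⁻²·(ℏc)²; restore (ℏc)².
1 GeV⁻² → (ℏc)² × (1 GeV in J)⁻² = 3.898e-32 m².
Convert the energy scale: 8.30 MeV⁻² = 8.30e6 GeV⁻².
Result: 8.30e6 × 3.898e-32 = 3.235e-25 m².

3.235e-25 m²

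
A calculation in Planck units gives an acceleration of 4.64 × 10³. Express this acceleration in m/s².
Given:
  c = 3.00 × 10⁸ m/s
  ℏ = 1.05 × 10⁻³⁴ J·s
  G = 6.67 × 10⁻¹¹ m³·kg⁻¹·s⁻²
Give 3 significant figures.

One Planck acceleration: a_P = √(c⁷/(ℏG)) = 5.59 × 10⁵¹ m/s².
4.64 × 10³ × 5.59 × 10⁵¹ m/s² = 2.59 × 10⁵⁵ m/s²

2.59 × 10⁵⁵ m/s²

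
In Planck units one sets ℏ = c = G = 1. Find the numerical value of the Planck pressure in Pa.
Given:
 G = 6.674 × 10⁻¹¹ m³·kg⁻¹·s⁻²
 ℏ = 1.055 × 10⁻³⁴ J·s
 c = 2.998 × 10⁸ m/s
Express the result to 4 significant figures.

4.632 × 10¹¹³ Pa

p_P = c⁷/(ℏG²)
  = 2.177 × 10⁵⁹ / 4.699 × 10⁻⁵⁵
  = 4.632 × 10¹¹³ Pa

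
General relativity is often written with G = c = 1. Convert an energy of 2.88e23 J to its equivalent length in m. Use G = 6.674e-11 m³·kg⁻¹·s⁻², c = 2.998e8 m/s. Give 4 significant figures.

Energy → length via G/c⁴.
2.88e23 J × (G/c⁴) = 2.379e-21 m

2.379e-21 m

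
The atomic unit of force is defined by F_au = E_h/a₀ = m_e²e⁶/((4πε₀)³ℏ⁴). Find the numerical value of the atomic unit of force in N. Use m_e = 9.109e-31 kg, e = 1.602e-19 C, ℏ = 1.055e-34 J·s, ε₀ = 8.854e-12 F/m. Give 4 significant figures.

F_au = E_h/a₀ = m_e²e⁶/((4πε₀)³ℏ⁴)
E_h = 4.354e-18 J
a₀ = 5.297e-11 m
E_h/a₀ = 8.220e-8 N

8.220e-8 N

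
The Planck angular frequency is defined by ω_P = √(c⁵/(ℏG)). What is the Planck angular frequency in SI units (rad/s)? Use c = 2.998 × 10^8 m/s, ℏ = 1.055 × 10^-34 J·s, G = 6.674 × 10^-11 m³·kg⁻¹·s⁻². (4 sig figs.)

ω_P = √(c⁵/(ℏG))
  = √(3.440 × 10^86)
  = 1.855 × 10^43 rad/s

1.855 × 10^43 rad/s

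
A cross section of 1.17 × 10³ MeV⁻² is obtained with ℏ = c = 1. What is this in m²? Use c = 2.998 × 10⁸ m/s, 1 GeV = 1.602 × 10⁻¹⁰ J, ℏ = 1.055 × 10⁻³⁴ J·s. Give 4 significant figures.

Area is [L]² = [E]⁻²·(ℏc)²; restore (ℏc)².
1 GeV⁻² → (ℏc)² × (1 GeV in J)⁻² = 3.898 × 10⁻³² m².
Convert the energy scale: 1.17 × 10³ MeV⁻² = 1.17 × 10⁹ GeV⁻².
Result: 1.17 × 10⁹ × 3.898 × 10⁻³² = 4.561 × 10⁻²³ m².

4.561 × 10⁻²³ m²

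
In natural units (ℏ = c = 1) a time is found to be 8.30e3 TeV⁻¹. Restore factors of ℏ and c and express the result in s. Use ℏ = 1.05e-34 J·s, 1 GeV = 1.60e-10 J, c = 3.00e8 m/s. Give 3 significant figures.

A time is [E]⁻¹ in ℏ=c=1; restore one factor of ℏ.
1 GeV⁻¹ → ℏ × (1 GeV in J)⁻¹ = 6.56e-25 s.
Convert the energy scale: 8.30e3 TeV⁻¹ = 8.30 GeV⁻¹.
Result: 8.30 × 6.56e-25 = 5.45e-24 s.

5.45e-24 s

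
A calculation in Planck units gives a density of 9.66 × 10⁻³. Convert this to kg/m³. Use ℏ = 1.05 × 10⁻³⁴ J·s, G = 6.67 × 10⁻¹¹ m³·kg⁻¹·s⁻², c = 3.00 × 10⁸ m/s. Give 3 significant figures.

One Planck density: ρ_P = c⁵/(ℏG²) = 5.20 × 10⁹⁶ kg/m³.
9.66 × 10⁻³ × 5.20 × 10⁹⁶ kg/m³ = 5.03 × 10⁹⁴ kg/m³

5.03 × 10⁹⁴ kg/m³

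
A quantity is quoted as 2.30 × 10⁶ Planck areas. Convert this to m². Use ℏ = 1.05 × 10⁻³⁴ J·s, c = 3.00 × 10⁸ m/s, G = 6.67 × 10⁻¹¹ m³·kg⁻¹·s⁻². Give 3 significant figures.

One Planck area: A_P = ℏG/c³ = 2.59 × 10⁻⁷⁰ m².
2.30 × 10⁶ × 2.59 × 10⁻⁷⁰ m² = 5.97 × 10⁻⁶⁴ m²

5.97 × 10⁻⁶⁴ m²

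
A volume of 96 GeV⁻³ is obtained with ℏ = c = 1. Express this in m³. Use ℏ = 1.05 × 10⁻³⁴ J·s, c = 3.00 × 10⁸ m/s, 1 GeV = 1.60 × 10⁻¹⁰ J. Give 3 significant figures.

Volume is [L]³ = [E]⁻³·(ℏc)³.
1 GeV⁻³ → (ℏc)³ × (1 GeV in J)⁻³ = 7.63 × 10⁻⁴⁸ m³.
Result: 96 × 7.63 × 10⁻⁴⁸ = 7.33 × 10⁻⁴⁶ m³.

7.33 × 10⁻⁴⁶ m³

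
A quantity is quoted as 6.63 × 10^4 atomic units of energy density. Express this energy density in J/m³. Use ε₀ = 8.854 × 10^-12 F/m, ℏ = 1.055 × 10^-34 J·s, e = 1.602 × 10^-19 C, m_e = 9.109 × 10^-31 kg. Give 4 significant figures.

One atomic unit of energy density: u_au = E_h/a₀³ = m_e⁴e¹⁰/((4πε₀)⁵ℏ⁸) = 2.929 × 10^13 J/m³.
6.63 × 10^4 × 2.929 × 10^13 J/m³ = 1.942 × 10^18 J/m³

1.942 × 10^18 J/m³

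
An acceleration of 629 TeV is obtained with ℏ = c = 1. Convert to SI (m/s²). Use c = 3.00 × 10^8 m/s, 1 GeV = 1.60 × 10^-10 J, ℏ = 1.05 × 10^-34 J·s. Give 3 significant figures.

2.88 × 10^38 m/s²

Acceleration is [L]/[T]² = c·[E]/ℏ.
1 GeV → c/ℏ × (1 GeV in J) = 4.57 × 10^32 m/s².
Convert the energy scale: 629 TeV = 6.29 × 10^5 GeV.
Result: 6.29 × 10^5 × 4.57 × 10^32 = 2.88 × 10^38 m/s².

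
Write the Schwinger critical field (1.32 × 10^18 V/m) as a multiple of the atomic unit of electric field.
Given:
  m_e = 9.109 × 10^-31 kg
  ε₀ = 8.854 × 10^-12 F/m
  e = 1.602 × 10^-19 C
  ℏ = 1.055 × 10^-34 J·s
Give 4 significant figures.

2.573 × 10^6

atomic unit of electric field: E_au = E_h/(e a₀) = m_e²e⁵/((4πε₀)³ℏ⁴) = 5.131 × 10^11 V/m.
1.32 × 10^18 / 5.131 × 10^11 = 2.573 × 10^6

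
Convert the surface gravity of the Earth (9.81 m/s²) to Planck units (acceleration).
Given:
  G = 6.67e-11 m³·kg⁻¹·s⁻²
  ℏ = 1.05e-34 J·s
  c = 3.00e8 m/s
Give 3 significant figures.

Planck acceleration: a_P = √(c⁷/(ℏG)) = 5.59e51 m/s².
9.81 / 5.59e51 = 1.76e-51

1.76e-51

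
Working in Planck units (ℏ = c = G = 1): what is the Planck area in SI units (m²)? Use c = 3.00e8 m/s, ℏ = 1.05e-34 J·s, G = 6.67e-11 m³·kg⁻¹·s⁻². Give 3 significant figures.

From ℏ = c = G = 1 the area scale is A_P = ℏG/c³.
  = 7.00e-45 / 2.70e25
  = 2.59e-70 m²

2.59e-70 m²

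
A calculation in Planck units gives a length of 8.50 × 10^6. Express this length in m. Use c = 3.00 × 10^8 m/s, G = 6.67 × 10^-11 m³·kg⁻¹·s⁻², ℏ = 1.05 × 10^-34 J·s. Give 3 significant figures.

One Planck length: ℓ_P = √(ℏG/c³) = 1.61 × 10^-35 m.
8.50 × 10^6 × 1.61 × 10^-35 m = 1.37 × 10^-28 m

1.37 × 10^-28 m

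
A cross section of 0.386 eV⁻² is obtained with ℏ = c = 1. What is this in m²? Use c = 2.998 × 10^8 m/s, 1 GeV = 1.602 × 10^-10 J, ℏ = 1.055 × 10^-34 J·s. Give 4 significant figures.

1.505 × 10^-14 m²

Area is [L]² = [E]⁻²·(ℏc)²; restore (ℏc)².
1 GeV⁻² → (ℏc)² × (1 GeV in J)⁻² = 3.898 × 10^-32 m².
Convert the energy scale: 0.386 eV⁻² = 3.86 × 10^17 GeV⁻².
Result: 3.86 × 10^17 × 3.898 × 10^-32 = 1.505 × 10^-14 m².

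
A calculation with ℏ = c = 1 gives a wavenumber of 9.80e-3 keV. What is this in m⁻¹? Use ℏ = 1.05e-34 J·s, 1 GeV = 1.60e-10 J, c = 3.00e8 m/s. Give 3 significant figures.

Inverse length is [E]/(ℏc).
1 GeV → 1/(ℏc) × (1 GeV in J) = 5.08e15 m⁻¹.
Convert the energy scale: 9.80e-3 keV = 9.80e-9 GeV.
Result: 9.80e-9 × 5.08e15 = 4.98e7 m⁻¹.

4.98e7 m⁻¹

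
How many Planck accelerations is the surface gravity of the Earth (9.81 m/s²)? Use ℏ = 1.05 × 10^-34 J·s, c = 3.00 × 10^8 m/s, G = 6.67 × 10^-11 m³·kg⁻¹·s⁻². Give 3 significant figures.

Planck acceleration: a_P = √(c⁷/(ℏG)) = 5.59 × 10^51 m/s².
9.81 / 5.59 × 10^51 = 1.76 × 10^-51

1.76 × 10^-51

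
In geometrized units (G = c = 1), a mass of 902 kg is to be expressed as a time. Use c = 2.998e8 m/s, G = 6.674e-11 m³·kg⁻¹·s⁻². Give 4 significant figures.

Mass → time via G/c³.
902 kg × (G/c³) = 2.234e-33 s

2.234e-33 s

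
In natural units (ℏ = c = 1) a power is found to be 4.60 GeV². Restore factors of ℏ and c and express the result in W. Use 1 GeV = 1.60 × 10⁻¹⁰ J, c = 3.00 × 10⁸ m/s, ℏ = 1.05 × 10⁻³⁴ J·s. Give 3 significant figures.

Power is [E]/[T] = [E]²/ℏ.
1 GeV² → 1/ℏ × (1 GeV in J)² = 2.44 × 10¹⁴ W.
Result: 4.60 × 2.44 × 10¹⁴ = 1.12 × 10¹⁵ W.

1.12 × 10¹⁵ W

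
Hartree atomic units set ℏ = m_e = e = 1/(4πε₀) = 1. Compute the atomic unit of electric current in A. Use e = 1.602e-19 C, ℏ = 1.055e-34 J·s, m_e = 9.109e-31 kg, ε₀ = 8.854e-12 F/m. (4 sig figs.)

Dimensional analysis gives I_au = e E_h/ℏ = m_e e⁵/((4πε₀)²ℏ³).
E_h = 4.354e-18 J
e·E_h/ℏ = 6.612e-3 A

6.612e-3 A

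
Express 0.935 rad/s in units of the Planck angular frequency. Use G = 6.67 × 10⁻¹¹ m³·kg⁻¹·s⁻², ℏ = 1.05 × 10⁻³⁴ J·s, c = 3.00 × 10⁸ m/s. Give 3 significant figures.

5.02 × 10⁻⁴⁴

Planck angular frequency: ω_P = √(c⁵/(ℏG)) = 1.86 × 10⁴³ rad/s.
0.935 / 1.86 × 10⁴³ = 5.02 × 10⁻⁴⁴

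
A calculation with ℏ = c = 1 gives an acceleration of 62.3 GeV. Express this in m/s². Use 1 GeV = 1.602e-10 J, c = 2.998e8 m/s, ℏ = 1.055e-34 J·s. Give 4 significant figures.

2.836e34 m/s²

Acceleration is [L]/[T]² = c·[E]/ℏ.
1 GeV → c/ℏ × (1 GeV in J) = 4.552e32 m/s².
Result: 62.3 × 4.552e32 = 2.836e34 m/s².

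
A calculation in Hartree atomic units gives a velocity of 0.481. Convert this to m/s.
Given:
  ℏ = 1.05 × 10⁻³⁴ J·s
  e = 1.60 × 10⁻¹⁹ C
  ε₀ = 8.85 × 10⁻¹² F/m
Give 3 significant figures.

1.05 × 10⁶ m/s

One atomic unit of velocity: v_au = e²/(4πε₀ℏ) = 2.19 × 10⁶ m/s.
0.481 × 2.19 × 10⁶ m/s = 1.05 × 10⁶ m/s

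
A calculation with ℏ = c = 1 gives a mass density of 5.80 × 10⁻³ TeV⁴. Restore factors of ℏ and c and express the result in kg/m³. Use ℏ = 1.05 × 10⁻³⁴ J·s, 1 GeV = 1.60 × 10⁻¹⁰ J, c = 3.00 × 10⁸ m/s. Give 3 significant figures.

1.35 × 10³⁰ kg/m³

Mass density is [E]/(c²[L]³) = [E]⁴/(ℏ³c⁵).
1 GeV⁴ → 1/(ℏ³c⁵) × (1 GeV in J)⁴ = 2.33 × 10²⁰ kg/m³.
Convert the energy scale: 5.80 × 10⁻³ TeV⁴ = 5.80 × 10⁹ GeV⁴.
Result: 5.80 × 10⁹ × 2.33 × 10²⁰ = 1.35 × 10³⁰ kg/m³.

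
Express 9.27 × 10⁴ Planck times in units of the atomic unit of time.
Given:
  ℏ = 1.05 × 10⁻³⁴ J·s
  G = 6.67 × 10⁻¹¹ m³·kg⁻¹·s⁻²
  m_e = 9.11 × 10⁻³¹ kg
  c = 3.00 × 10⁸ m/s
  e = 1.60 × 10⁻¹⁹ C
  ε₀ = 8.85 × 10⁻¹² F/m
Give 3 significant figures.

Planck time: t_P = √(ℏG/c⁵) = 5.37 × 10⁻⁴⁴ s
atomic unit of time: τ_au = (4πε₀)²ℏ³/(m_e e⁴) = 2.40 × 10⁻¹⁷ s
9.27 × 10⁴ × 5.37 × 10⁻⁴⁴ / 2.40 × 10⁻¹⁷ = 2.08 × 10⁻²²

2.08 × 10⁻²²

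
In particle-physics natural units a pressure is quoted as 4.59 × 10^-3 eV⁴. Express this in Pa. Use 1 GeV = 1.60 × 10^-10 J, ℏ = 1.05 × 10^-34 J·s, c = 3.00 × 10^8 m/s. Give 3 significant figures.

Pressure is [E]/[L]³ = [E]⁴/(ℏc)³.
1 GeV⁴ → 1/(ℏc)³ × (1 GeV in J)⁴ = 2.10 × 10^37 Pa.
Convert the energy scale: 4.59 × 10^-3 eV⁴ = 4.59 × 10^-39 GeV⁴.
Result: 4.59 × 10^-39 × 2.10 × 10^37 = 0.0962 Pa.

0.0962 Pa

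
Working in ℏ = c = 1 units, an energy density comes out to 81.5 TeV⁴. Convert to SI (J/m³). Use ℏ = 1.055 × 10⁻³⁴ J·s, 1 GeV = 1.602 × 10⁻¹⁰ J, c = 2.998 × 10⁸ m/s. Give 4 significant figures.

1.697 × 10⁵¹ J/m³

[E]/[L]³ = [E]⁴/(ℏc)³; restore (ℏc)⁻³.
1 GeV⁴ → 1/(ℏc)³ × (1 GeV in J)⁴ = 2.082 × 10³⁷ J/m³.
Convert the energy scale: 81.5 TeV⁴ = 8.15 × 10¹³ GeV⁴.
Result: 8.15 × 10¹³ × 2.082 × 10³⁷ = 1.697 × 10⁵¹ J/m³.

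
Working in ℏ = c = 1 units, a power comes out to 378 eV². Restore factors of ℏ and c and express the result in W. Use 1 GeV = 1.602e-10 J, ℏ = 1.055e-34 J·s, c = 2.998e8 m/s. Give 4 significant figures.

Power is [E]/[T] = [E]²/ℏ.
1 GeV² → 1/ℏ × (1 GeV in J)² = 2.433e14 W.
Convert the energy scale: 378 eV² = 3.78e-16 GeV².
Result: 3.78e-16 × 2.433e14 = 0.09195 W.

0.09195 W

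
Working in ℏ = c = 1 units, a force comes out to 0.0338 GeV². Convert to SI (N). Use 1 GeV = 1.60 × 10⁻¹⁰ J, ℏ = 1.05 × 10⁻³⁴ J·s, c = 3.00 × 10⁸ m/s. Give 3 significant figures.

2.75 × 10⁴ N

Force is [E]/[L] = [E]²/(ℏc); restore (ℏc)⁻¹.
1 GeV² → 1/(ℏc) × (1 GeV in J)² = 8.13 × 10⁵ N.
Result: 0.0338 × 8.13 × 10⁵ = 2.75 × 10⁴ N.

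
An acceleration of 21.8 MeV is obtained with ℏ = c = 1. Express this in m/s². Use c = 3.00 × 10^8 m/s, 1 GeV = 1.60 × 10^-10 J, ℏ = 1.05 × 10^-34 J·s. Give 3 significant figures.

Acceleration is [L]/[T]² = c·[E]/ℏ.
1 GeV → c/ℏ × (1 GeV in J) = 4.57 × 10^32 m/s².
Convert the energy scale: 21.8 MeV = 0.0218 GeV.
Result: 0.0218 × 4.57 × 10^32 = 9.97 × 10^30 m/s².

9.97 × 10^30 m/s²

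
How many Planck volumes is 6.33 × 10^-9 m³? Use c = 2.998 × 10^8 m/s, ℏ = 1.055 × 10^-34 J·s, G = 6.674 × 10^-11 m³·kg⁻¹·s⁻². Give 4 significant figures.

1.499 × 10^96

Planck volume: V_P = (ℏG/c³)^(3/2) = 4.224 × 10^-105 m³.
6.33 × 10^-9 / 4.224 × 10^-105 = 1.499 × 10^96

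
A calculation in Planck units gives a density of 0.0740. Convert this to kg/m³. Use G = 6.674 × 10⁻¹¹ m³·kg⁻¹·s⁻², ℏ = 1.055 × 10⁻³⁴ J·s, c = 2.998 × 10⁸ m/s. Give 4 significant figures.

One Planck density: ρ_P = c⁵/(ℏG²) = 5.154 × 10⁹⁶ kg/m³.
0.0740 × 5.154 × 10⁹⁶ kg/m³ = 3.814 × 10⁹⁵ kg/m³

3.814 × 10⁹⁵ kg/m³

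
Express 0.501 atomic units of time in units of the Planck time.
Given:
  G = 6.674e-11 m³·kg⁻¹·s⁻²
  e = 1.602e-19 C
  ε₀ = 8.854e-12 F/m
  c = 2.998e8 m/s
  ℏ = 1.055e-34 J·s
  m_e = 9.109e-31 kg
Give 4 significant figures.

atomic unit of time: τ_au = (4πε₀)²ℏ³/(m_e e⁴) = 2.423e-17 s
Planck time: t_P = √(ℏG/c⁵) = 5.392e-44 s
0.501 × 2.423e-17 / 5.392e-44 = 2.251e26

2.251e26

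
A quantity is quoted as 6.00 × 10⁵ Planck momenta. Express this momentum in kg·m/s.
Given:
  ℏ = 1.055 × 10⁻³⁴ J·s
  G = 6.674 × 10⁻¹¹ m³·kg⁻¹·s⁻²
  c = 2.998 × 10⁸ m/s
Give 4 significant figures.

3.916 × 10⁶ kg·m/s

One Planck momentum: p_P = √(ℏc³/G) = 6.527 kg·m/s.
6.00 × 10⁵ × 6.527 kg·m/s = 3.916 × 10⁶ kg·m/s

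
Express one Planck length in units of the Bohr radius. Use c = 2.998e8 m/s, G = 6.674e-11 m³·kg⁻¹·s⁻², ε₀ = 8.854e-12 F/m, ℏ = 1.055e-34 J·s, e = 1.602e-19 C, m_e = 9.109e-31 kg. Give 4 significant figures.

Planck length: ℓ_P = √(ℏG/c³) = 1.616e-35 m
Bohr radius: a₀ = 4πε₀ℏ²/(m_e e²) = 5.297e-11 m
ratio = 1.616e-35 / 5.297e-11 = 3.051e-25

3.051e-25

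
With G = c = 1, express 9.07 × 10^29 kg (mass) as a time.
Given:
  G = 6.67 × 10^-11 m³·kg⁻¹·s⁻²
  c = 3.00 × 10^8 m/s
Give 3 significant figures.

Mass → time via G/c³.
9.07 × 10^29 kg × (G/c³) = 2.24 × 10^-6 s

2.24 × 10^-6 s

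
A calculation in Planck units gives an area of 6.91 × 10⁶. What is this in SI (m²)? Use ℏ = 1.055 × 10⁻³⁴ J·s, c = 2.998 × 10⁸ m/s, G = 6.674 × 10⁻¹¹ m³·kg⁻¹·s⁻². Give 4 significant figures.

One Planck area: A_P = ℏG/c³ = 2.613 × 10⁻⁷⁰ m².
6.91 × 10⁶ × 2.613 × 10⁻⁷⁰ m² = 1.806 × 10⁻⁶³ m²

1.806 × 10⁻⁶³ m²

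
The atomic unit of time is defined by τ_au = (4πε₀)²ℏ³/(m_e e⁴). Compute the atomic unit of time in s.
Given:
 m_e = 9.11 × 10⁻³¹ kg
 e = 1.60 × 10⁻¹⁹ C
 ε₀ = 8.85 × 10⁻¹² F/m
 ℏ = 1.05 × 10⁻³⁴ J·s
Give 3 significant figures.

2.40 × 10⁻¹⁷ s

τ_au = (4πε₀)²ℏ³/(m_e e⁴)
E_h = 4.38 × 10⁻¹⁸ J
ℏ/E_h = 2.40 × 10⁻¹⁷ s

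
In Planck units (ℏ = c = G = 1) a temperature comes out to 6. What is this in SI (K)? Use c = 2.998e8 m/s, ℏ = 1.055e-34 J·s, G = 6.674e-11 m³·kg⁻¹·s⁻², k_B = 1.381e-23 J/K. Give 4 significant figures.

8.501e32 K

One Planck temperature: T_P = √(ℏc⁵/G) / k_B = 1.417e32 K.
6 × 1.417e32 K = 8.501e32 K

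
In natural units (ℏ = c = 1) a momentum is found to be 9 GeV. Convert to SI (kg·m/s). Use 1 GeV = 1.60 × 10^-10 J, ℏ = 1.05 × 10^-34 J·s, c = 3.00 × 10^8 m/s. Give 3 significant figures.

4.80 × 10^-18 kg·m/s

Momentum is [E]/c; divide by c.
1 GeV → 1/c × (1 GeV in J) = 5.33 × 10^-19 kg·m/s.
Result: 9 × 5.33 × 10^-19 = 4.80 × 10^-18 kg·m/s.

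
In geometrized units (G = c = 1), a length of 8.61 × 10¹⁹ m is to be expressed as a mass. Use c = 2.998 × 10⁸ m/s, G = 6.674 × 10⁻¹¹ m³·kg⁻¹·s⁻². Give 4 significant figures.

Length → mass via c²/G.
8.61 × 10¹⁹ m × (c²/G) = 1.160 × 10⁴⁷ kg

1.160 × 10⁴⁷ kg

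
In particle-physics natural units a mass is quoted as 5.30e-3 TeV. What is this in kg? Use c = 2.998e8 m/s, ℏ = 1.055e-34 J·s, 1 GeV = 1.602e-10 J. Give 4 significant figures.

9.447e-27 kg

Mass is [E]/c²; divide by c².
1 GeV → 1/c² × (1 GeV in J) = 1.782e-27 kg.
Convert the energy scale: 5.30e-3 TeV = 5.30 GeV.
Result: 5.30 × 1.782e-27 = 9.447e-27 kg.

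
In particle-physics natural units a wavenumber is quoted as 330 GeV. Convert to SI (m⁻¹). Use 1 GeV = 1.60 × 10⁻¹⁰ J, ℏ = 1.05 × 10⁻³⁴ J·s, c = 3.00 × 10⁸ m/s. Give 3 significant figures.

Inverse length is [E]/(ℏc).
1 GeV → 1/(ℏc) × (1 GeV in J) = 5.08 × 10¹⁵ m⁻¹.
Result: 330 × 5.08 × 10¹⁵ = 1.68 × 10¹⁸ m⁻¹.

1.68 × 10¹⁸ m⁻¹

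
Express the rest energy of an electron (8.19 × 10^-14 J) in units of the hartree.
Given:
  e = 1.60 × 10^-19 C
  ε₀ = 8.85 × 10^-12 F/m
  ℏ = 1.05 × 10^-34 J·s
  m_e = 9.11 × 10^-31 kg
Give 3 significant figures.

hartree: E_h = m_e e⁴/(4πε₀ℏ)² = 4.38 × 10^-18 J.
8.19 × 10^-14 / 4.38 × 10^-18 = 1.87 × 10^4

1.87 × 10^4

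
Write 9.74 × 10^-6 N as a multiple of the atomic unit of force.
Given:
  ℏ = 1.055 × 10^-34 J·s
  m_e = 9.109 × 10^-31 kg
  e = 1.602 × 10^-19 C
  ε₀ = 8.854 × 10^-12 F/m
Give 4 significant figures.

atomic unit of force: F_au = E_h/a₀ = m_e²e⁶/((4πε₀)³ℏ⁴) = 8.220 × 10^-8 N.
9.74 × 10^-6 / 8.220 × 10^-8 = 118.5

118.5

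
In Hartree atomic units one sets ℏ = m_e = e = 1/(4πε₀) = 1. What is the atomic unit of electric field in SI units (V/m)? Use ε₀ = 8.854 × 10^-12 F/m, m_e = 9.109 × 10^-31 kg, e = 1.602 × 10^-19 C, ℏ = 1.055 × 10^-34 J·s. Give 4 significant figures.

E_au = E_h/(e a₀) = m_e²e⁵/((4πε₀)³ℏ⁴)
E_h = 4.354 × 10^-18 J
a₀ = 5.297 × 10^-11 m
E_h/(e·a₀) = 5.131 × 10^11 V/m

5.131 × 10^11 V/m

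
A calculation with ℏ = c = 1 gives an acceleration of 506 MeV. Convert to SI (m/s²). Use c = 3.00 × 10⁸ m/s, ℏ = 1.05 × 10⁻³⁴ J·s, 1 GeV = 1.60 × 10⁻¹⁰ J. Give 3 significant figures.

Acceleration is [L]/[T]² = c·[E]/ℏ.
1 GeV → c/ℏ × (1 GeV in J) = 4.57 × 10³² m/s².
Convert the energy scale: 506 MeV = 0.506 GeV.
Result: 0.506 × 4.57 × 10³² = 2.31 × 10³² m/s².

2.31 × 10³² m/s²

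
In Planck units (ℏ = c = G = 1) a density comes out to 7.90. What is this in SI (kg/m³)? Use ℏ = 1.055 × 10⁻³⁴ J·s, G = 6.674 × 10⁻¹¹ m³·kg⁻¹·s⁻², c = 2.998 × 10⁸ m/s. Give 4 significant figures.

One Planck density: ρ_P = c⁵/(ℏG²) = 5.154 × 10⁹⁶ kg/m³.
7.90 × 5.154 × 10⁹⁶ kg/m³ = 4.072 × 10⁹⁷ kg/m³

4.072 × 10⁹⁷ kg/m³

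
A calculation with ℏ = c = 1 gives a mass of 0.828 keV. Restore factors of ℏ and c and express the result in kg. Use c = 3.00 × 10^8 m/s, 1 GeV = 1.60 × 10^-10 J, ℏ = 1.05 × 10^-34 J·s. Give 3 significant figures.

Mass is [E]/c²; divide by c².
1 GeV → 1/c² × (1 GeV in J) = 1.78 × 10^-27 kg.
Convert the energy scale: 0.828 keV = 8.28 × 10^-7 GeV.
Result: 8.28 × 10^-7 × 1.78 × 10^-27 = 1.47 × 10^-33 kg.

1.47 × 10^-33 kg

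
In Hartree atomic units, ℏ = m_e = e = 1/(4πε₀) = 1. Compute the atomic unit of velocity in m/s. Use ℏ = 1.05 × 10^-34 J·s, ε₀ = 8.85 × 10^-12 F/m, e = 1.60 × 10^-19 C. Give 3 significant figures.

2.19 × 10^6 m/s

From ℏ = m_e = e = 1/(4πε₀) = 1 the velocity scale is v_au = e²/(4πε₀ℏ).
  = 2.56 × 10^-38 / 1.17 × 10^-44
  = 2.19 × 10^6 m/s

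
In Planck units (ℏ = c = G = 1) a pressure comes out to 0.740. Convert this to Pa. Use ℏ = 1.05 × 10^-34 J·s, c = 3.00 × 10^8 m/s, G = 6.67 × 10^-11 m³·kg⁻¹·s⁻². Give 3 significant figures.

3.46 × 10^113 Pa

One Planck pressure: p_P = c⁷/(ℏG²) = 4.68 × 10^113 Pa.
0.740 × 4.68 × 10^113 Pa = 3.46 × 10^113 Pa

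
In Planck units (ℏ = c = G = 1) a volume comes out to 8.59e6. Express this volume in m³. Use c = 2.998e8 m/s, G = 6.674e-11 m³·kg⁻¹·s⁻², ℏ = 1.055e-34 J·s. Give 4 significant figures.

One Planck volume: V_P = (ℏG/c³)^(3/2) = 4.224e-105 m³.
8.59e6 × 4.224e-105 m³ = 3.628e-98 m³

3.628e-98 m³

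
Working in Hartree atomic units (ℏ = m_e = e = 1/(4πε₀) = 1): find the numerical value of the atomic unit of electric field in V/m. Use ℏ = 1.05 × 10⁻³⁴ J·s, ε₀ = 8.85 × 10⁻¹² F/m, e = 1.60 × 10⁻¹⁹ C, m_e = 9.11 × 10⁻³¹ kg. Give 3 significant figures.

5.20 × 10¹¹ V/m

Dimensional analysis gives E_au = E_h/(e a₀) = m_e²e⁵/((4πε₀)³ℏ⁴).
E_h = 4.38 × 10⁻¹⁸ J
a₀ = 5.26 × 10⁻¹¹ m
E_h/(e·a₀) = 5.20 × 10¹¹ V/m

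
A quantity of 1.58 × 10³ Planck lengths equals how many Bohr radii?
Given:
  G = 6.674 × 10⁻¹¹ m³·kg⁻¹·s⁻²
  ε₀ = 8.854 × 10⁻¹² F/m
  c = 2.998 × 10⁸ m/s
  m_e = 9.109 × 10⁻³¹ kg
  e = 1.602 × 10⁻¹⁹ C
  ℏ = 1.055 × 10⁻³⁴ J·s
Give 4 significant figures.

Planck length: ℓ_P = √(ℏG/c³) = 1.616 × 10⁻³⁵ m
Bohr radius: a₀ = 4πε₀ℏ²/(m_e e²) = 5.297 × 10⁻¹¹ m
1.58 × 10³ × 1.616 × 10⁻³⁵ / 5.297 × 10⁻¹¹ = 4.821 × 10⁻²²

4.821 × 10⁻²²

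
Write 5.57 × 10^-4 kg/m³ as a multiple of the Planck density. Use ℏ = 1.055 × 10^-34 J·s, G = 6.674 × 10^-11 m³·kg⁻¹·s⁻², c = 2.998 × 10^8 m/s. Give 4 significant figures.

1.081 × 10^-100

Planck density: ρ_P = c⁵/(ℏG²) = 5.154 × 10^96 kg/m³.
5.57 × 10^-4 / 5.154 × 10^96 = 1.081 × 10^-100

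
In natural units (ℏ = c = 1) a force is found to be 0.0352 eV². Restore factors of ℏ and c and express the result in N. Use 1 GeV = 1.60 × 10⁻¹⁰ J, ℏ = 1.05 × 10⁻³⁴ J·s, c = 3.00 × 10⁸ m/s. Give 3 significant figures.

2.86 × 10⁻¹⁴ N

Force is [E]/[L] = [E]²/(ℏc); restore (ℏc)⁻¹.
1 GeV² → 1/(ℏc) × (1 GeV in J)² = 8.13 × 10⁵ N.
Convert the energy scale: 0.0352 eV² = 3.52 × 10⁻²⁰ GeV².
Result: 3.52 × 10⁻²⁰ × 8.13 × 10⁵ = 2.86 × 10⁻¹⁴ N.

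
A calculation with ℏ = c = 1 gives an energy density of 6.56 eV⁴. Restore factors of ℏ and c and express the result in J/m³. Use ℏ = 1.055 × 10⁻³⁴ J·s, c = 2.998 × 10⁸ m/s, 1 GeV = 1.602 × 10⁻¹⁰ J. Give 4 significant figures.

[E]/[L]³ = [E]⁴/(ℏc)³; restore (ℏc)⁻³.
1 GeV⁴ → 1/(ℏc)³ × (1 GeV in J)⁴ = 2.082 × 10³⁷ J/m³.
Convert the energy scale: 6.56 eV⁴ = 6.56 × 10⁻³⁶ GeV⁴.
Result: 6.56 × 10⁻³⁶ × 2.082 × 10³⁷ = 136.6 J/m³.

136.6 J/m³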